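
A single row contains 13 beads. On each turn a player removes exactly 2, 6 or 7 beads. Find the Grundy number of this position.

0

Grundy values for subtraction set {2, 6, 7}:
g(0) = mex{} = 0
g(1) = mex{} = 0
g(2) = mex{0} = 1
g(3) = mex{0} = 1
g(4) = mex{1} = 0
g(5) = mex{1} = 0
g(6) = mex{0} = 1
g(7) = mex{0} = 1
g(8) = mex{0,1} = 2
g(9) = mex{1} = 0
g(10) = mex{0,1,2} = 3
g(11) = mex{0} = 1
g(12) = mex{0,1,3} = 2
g(13) = mex{1} = 0
So g(13) = 0.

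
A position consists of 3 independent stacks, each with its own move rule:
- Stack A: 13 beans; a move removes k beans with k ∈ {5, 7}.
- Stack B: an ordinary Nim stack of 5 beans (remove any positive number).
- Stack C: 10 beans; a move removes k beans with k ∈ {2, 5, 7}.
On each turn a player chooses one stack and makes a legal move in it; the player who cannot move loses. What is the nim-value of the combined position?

Grundy values for stack A (subtraction set {5, 7}):
k:     0  1  2  3  4  5  6  7  8  9 10 11 12 13
g(k):  0  0  0  0  0  1  1  1  1  1  2  2  0  0
So g(13) = 0.
Stack B is a plain Nim stack of size 5, so its Grundy value is 5.
For stack C, compute g(0), g(1), … with moves {2, 5, 7}:
k:     0  1  2  3  4  5  6  7  8  9 10
g(k):  0  0  1  1  0  2  1  3  2  2  0
So g(10) = 0.
By the Sprague-Grundy theorem, the Grundy value of a sum of independent games is the XOR of the component values.
Combined value = 0 ⊕ 5 ⊕ 0 = 5.

5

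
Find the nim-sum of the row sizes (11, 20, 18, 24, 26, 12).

3

Nim-sum: 11 ⊕ 20 ⊕ 18 ⊕ 24 ⊕ 26 ⊕ 12 = 3.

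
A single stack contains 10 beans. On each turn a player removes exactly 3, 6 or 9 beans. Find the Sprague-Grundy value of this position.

3

Compute g(0), g(1), … for moves {3, 6, 9}:
k:     0  1  2  3  4  5  6  7  8  9 10
g(k):  0  0  0  1  1  1  2  2  2  3  3
So g(10) = 3.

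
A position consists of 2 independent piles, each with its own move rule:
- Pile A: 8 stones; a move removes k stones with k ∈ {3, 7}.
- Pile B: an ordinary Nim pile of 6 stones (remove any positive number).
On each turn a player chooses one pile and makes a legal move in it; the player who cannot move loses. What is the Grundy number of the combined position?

Build the Grundy sequence for pile A with g(k) = mex{g(k−s) : s ∈ {3, 7}, s ≤ k}:
g(0) = mex{} = 0
g(1) = mex{} = 0
g(2) = mex{} = 0
g(3) = mex{0} = 1
g(4) = mex{0} = 1
g(5) = mex{0} = 1
g(6) = mex{1} = 0
g(7) = mex{0,1} = 2
g(8) = mex{0,1} = 2
So g(8) = 2.
Pile B is a plain Nim pile of size 6, so its Grundy value is 6.
The value of a disjunctive sum is the nim-sum of the parts.
Combined value = 2 ⊕ 6 = 4.

4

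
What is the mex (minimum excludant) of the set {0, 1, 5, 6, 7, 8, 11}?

2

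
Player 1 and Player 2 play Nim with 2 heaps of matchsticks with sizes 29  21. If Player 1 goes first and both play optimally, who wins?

Player 1 wins

In binary:
  11101  (29)
  10101  (21)
  -----
  01000  (8)
The nim-sum is 8 ≠ 0, so this is an N-position: the player to move can win; Player 1 has a winning move.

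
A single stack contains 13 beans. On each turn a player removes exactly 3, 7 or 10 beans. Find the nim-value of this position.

2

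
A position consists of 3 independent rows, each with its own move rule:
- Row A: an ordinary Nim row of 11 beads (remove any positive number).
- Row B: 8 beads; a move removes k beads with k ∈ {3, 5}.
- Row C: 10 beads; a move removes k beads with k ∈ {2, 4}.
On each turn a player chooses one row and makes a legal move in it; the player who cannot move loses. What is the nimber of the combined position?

9

Row A is a plain Nim row of size 11, so its Grundy value is 11.
For row B, compute g(0), g(1), … with moves {3, 5}:
k:     0  1  2  3  4  5  6  7  8
g(k):  0  0  0  1  1  1  2  2  0
So g(8) = 0.
Build the Grundy sequence for row C with g(k) = mex{g(k−s) : s ∈ {2, 4}, s ≤ k}:
k:     0  1  2  3  4  5  6  7  8  9 10
g(k):  0  0  1  1  2  2  0  0  1  1  2
So g(10) = 2.
By the Sprague-Grundy theorem, the Grundy value of a sum of independent games is the XOR of the component values.
Combined value = 11 ⊕ 0 ⊕ 2 = 9.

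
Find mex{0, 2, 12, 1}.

The values 0, 1, 2 are all present; 3 is the first non-negative integer missing from the set.

3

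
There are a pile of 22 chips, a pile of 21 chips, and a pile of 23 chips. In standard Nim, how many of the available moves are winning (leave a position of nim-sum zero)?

3

Compute the nim-sum pairwise:
22 ⊕ 21 = 3
3 ⊕ 23 = 20
The overall nim-sum is X = 20. A pile of size p has a winning move iff p XOR X < p (reduce it to p XOR X).
  22: 22 XOR 20 = 2 < 22 — winning move (to 2).
  21: 21 XOR 20 = 1 < 21 — winning move (to 1).
  23: 23 XOR 20 = 3 < 23 — winning move (to 3).
That gives 3 winning moves.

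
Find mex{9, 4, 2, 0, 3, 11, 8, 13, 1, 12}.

The values 0, 1, 2, 3, 4 are all present; 5 is the first non-negative integer missing from the set.

5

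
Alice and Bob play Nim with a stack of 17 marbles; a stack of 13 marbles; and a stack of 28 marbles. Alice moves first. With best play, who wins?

Bob wins

Nim-sum: 17 ^ 13 ^ 28 = 0.
The nim-sum is 0, so this is a P-position: the player to move is in a losing position under optimal play; Alice is about to move from it and so loses — Bob wins.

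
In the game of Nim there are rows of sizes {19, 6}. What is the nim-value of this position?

21

Bitwise XOR of the heap sizes:
  10011  (19)
  00110  (6)
  -----
  10101  (21)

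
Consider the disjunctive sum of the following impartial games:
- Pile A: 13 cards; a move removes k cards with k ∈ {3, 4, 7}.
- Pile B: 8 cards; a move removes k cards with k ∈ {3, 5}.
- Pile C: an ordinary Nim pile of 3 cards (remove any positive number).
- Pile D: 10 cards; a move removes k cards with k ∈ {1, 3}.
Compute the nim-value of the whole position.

2

For pile A, compute g(0), g(1), … with moves {3, 4, 7}:
g(0) = mex{} = 0
g(1) = mex{} = 0
g(2) = mex{} = 0
g(3) = mex{0} = 1
g(4) = mex{0} = 1
g(5) = mex{0} = 1
g(6) = mex{0,1} = 2
g(7) = mex{0,1} = 2
g(8) = mex{0,1} = 2
g(9) = mex{0,1,2} = 3
g(10) = mex{1,2} = 0
g(11) = mex{1,2} = 0
g(12) = mex{1,2,3} = 0
g(13) = mex{0,2,3} = 1
So g(13) = 1.
Grundy values for pile B (subtraction set {3, 5}):
k:     0  1  2  3  4  5  6  7  8
g(k):  0  0  0  1  1  1  2  2  0
So g(8) = 0.
Pile C is a plain Nim pile of size 3, so its Grundy value is 3.
Grundy values for pile D (subtraction set {1, 3}):
k:     0  1  2  3  4  5  6  7  8  9 10
g(k):  0  1  0  1  0  1  0  1  0  1  0
So g(10) = 0.
The value of a disjunctive sum is the nim-sum of the parts.
Combined value = 1 ⊕ 0 ⊕ 3 ⊕ 0 = 2.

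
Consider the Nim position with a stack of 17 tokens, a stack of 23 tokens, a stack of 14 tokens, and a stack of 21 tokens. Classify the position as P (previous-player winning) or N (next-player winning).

N-position

Write each in binary and XOR column by column:
  10001  (17)
  10111  (23)
  01110  (14)
  10101  (21)
  -----
  11101  (29)
The nim-sum is 29 ≠ 0, so this is an N-position: the player to move can win.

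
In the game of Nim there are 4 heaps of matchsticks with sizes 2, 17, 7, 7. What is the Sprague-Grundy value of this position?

19

Compute the nim-sum pairwise:
2 ⊕ 17 = 19
19 ⊕ 7 = 20
20 ⊕ 7 = 19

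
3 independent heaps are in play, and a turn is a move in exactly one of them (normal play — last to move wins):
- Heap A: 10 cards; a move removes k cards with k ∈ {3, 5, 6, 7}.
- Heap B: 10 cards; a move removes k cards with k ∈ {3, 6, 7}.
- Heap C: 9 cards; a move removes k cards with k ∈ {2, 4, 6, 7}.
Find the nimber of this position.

Build the Grundy sequence for heap A with g(k) = mex{g(k−s) : s ∈ {3, 5, 6, 7}, s ≤ k}:
g(0) = mex{} = 0
g(1) = mex{} = 0
g(2) = mex{} = 0
g(3) = mex{0} = 1
g(4) = mex{0} = 1
g(5) = mex{0} = 1
g(6) = mex{0,1} = 2
g(7) = mex{0,1} = 2
g(8) = mex{0,1} = 2
g(9) = mex{0,1,2} = 3
g(10) = mex{1,2} = 0
So g(10) = 0.
For heap B, compute g(0), g(1), … with moves {3, 6, 7}:
k:     0  1  2  3  4  5  6  7  8  9 10
g(k):  0  0  0  1  1  1  2  2  2  3  0
So g(10) = 0.
For heap C, compute g(0), g(1), … with moves {2, 4, 6, 7}:
k:     0  1  2  3  4  5  6  7  8  9
g(k):  0  0  1  1  2  2  3  3  4  0
So g(9) = 0.
By the Sprague-Grundy theorem, the Grundy value of a sum of independent games is the XOR of the component values.
Combined value = 0 XOR 0 XOR 0 = 0.

0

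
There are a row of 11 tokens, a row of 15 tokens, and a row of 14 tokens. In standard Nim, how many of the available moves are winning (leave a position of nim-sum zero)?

3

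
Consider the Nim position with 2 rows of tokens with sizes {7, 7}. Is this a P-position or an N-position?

P-position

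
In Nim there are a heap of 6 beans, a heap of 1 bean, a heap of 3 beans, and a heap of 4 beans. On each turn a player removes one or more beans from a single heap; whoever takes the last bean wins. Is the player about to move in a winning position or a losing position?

Losing position

Compute the nim-sum pairwise:
6 ⊕ 1 = 7
7 ⊕ 3 = 4
4 ⊕ 4 = 0
The nim-sum is 0, so this is a P-position: the player to move is in a losing position under optimal play.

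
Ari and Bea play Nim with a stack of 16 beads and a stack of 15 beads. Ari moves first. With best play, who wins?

Nim-sum: 16 XOR 15 = 31.
The nim-sum is 31 ≠ 0, so this is an N-position: the player to move can win; Ari has a winning move.

Ari wins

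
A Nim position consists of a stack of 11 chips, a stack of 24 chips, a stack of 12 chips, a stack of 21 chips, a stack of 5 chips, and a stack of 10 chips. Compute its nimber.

5

Nim-sum: 11 ^ 24 ^ 12 ^ 21 ^ 5 ^ 10 = 5.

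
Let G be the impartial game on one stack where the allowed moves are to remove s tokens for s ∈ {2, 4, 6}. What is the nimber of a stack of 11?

Grundy values for subtraction set {2, 4, 6}:
g(0) = mex{} = 0
g(1) = mex{} = 0
g(2) = mex{0} = 1
g(3) = mex{0} = 1
g(4) = mex{0,1} = 2
g(5) = mex{0,1} = 2
g(6) = mex{0,1,2} = 3
g(7) = mex{0,1,2} = 3
g(8) = mex{1,2,3} = 0
g(9) = mex{1,2,3} = 0
g(10) = mex{0,2,3} = 1
g(11) = mex{0,2,3} = 1
So g(11) = 1.

1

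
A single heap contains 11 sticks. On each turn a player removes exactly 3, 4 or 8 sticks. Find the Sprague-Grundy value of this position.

3

Compute g(0), g(1), … for moves {3, 4, 8}:
g(0) = mex{} = 0
g(1) = mex{} = 0
g(2) = mex{} = 0
g(3) = mex{0} = 1
g(4) = mex{0} = 1
g(5) = mex{0} = 1
g(6) = mex{0,1} = 2
g(7) = mex{1} = 0
g(8) = mex{0,1} = 2
g(9) = mex{0,1,2} = 3
g(10) = mex{0,2} = 1
g(11) = mex{0,1,2} = 3
So g(11) = 3.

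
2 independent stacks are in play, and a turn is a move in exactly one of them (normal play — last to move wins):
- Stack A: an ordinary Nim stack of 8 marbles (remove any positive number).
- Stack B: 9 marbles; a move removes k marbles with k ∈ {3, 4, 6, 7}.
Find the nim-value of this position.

11

Stack A is a plain Nim stack of size 8, so its Grundy value is 8.
Build the Grundy sequence for stack B with g(k) = mex{g(k−s) : s ∈ {3, 4, 6, 7}, s ≤ k}:
k:     0  1  2  3  4  5  6  7  8  9
g(k):  0  0  0  1  1  1  2  2  2  3
So g(9) = 3.
The value of a disjunctive sum is the nim-sum of the parts.
Combined value = 8 XOR 3 = 11.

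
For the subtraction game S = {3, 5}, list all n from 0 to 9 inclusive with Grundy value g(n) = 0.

Compute g(0), g(1), … for moves {3, 5}:
k:     0  1  2  3  4  5  6  7  8  9
g(k):  0  0  0  1  1  1  2  2  0  0
The P-positions (g = 0) in 0..9 are 0, 1, 2, 8, 9.

0, 1, 2, 8, 9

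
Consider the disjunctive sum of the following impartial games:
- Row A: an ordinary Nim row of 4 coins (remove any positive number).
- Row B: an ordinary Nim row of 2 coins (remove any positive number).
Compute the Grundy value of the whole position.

Row A is a plain Nim row of size 4, so its Grundy value is 4.
Row B is a plain Nim row of size 2, so its Grundy value is 2.
By the Sprague-Grundy theorem, the Grundy value of a sum of independent games is the XOR of the component values.
Combined value = 4 ⊕ 2 = 6.

6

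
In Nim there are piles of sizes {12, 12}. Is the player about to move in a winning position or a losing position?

Nim-sum: 12 ⊕ 12 = 0.
The nim-sum is 0, so this is a P-position: the player to move is in a losing position under optimal play.

Losing position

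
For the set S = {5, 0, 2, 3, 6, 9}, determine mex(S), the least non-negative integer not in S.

0 is in the set but 1 is not, so the mex is 1.

1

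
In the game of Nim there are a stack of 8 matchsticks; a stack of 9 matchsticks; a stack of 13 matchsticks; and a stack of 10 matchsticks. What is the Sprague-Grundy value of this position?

Write each in binary and XOR column by column:
  1000  (8)
  1001  (9)
  1101  (13)
  1010  (10)
  ----
  0110  (6)

6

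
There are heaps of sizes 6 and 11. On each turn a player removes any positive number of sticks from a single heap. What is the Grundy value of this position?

13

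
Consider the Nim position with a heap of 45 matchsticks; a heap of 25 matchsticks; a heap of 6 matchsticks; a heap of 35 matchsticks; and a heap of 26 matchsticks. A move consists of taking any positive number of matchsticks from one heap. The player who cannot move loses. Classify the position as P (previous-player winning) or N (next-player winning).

N-position

Nim-sum: 45 ⊕ 25 ⊕ 6 ⊕ 35 ⊕ 26 = 11.
The nim-sum is 11 ≠ 0, so this is an N-position: the player to move can win.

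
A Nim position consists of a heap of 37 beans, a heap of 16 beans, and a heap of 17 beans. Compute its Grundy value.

Compute the nim-sum pairwise:
37 ^ 16 = 53
53 ^ 17 = 36

36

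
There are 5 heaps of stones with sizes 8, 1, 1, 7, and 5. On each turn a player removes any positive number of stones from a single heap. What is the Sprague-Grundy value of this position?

Compute the nim-sum pairwise:
8 ⊕ 1 = 9
9 ⊕ 1 = 8
8 ⊕ 7 = 15
15 ⊕ 5 = 10

10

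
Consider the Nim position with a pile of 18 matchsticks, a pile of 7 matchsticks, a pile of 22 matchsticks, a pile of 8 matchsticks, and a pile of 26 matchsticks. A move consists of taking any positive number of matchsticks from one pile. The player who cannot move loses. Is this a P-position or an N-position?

Compute the nim-sum pairwise:
18 XOR 7 = 21
21 XOR 22 = 3
3 XOR 8 = 11
11 XOR 26 = 17
The nim-sum is 17 ≠ 0, so this is an N-position: the player to move can win.

N-position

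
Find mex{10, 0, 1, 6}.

2

The values 0, 1 are all present; 2 is the first non-negative integer missing from the set.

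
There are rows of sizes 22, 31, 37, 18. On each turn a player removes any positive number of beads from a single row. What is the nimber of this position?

62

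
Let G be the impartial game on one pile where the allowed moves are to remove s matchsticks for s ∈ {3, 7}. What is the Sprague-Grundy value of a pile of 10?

0

Grundy values for subtraction set {3, 7}:
g(0) = mex{} = 0
g(1) = mex{} = 0
g(2) = mex{} = 0
g(3) = mex{0} = 1
g(4) = mex{0} = 1
g(5) = mex{0} = 1
g(6) = mex{1} = 0
g(7) = mex{0,1} = 2
g(8) = mex{0,1} = 2
g(9) = mex{0} = 1
g(10) = mex{1,2} = 0
So g(10) = 0.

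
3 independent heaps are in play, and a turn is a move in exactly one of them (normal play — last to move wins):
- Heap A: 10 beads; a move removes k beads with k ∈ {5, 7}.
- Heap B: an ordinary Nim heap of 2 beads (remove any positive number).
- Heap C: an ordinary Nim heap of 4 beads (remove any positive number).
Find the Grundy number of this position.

4

Grundy values for heap A (subtraction set {5, 7}):
k:     0  1  2  3  4  5  6  7  8  9 10
g(k):  0  0  0  0  0  1  1  1  1  1  2
So g(10) = 2.
Heap B is a plain Nim heap of size 2, so its Grundy value is 2.
Heap C is a plain Nim heap of size 4, so its Grundy value is 4.
By the Sprague-Grundy theorem, the Grundy value of a sum of independent games is the XOR of the component values.
Combined value = 2 XOR 2 XOR 4 = 4.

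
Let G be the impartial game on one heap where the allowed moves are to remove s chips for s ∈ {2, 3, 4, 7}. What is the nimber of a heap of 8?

Compute g(0), g(1), … for moves {2, 3, 4, 7}:
g(0) = mex{} = 0
g(1) = mex{} = 0
g(2) = mex{0} = 1
g(3) = mex{0} = 1
g(4) = mex{0,1} = 2
g(5) = mex{0,1} = 2
g(6) = mex{1,2} = 0
g(7) = mex{0,1,2} = 3
g(8) = mex{0,2} = 1
So g(8) = 1.

1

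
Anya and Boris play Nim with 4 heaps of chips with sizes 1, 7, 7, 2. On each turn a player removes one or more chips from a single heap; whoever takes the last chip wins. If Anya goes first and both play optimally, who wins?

Anya wins

Compute the nim-sum pairwise:
1 ⊕ 7 = 6
6 ⊕ 7 = 1
1 ⊕ 2 = 3
The nim-sum is 3 ≠ 0, so this is an N-position: the player to move can win; Anya has a winning move.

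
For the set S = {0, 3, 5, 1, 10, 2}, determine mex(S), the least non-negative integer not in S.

The values 0, 1, 2, 3 are all present; 4 is the first non-negative integer missing from the set.

4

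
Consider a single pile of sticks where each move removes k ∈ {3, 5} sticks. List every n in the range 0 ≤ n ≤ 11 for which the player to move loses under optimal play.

0, 1, 2, 8, 9, 10

Build the Grundy sequence with g(k) = mex{g(k−s) : s ∈ {3, 5}, s ≤ k}:
k:     0  1  2  3  4  5  6  7  8  9 10 11
g(k):  0  0  0  1  1  1  2  2  0  0  0  1
The P-positions (g = 0) in 0..11 are 0, 1, 2, 8, 9, 10.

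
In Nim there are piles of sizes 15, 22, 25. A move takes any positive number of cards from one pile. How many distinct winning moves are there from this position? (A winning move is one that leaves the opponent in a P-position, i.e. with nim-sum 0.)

0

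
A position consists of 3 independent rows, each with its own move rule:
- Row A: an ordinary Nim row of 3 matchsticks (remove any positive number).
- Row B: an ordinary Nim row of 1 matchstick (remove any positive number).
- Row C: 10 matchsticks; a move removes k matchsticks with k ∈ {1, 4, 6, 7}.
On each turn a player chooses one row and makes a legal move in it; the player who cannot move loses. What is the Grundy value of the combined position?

Row A is a plain Nim row of size 3, so its Grundy value is 3.
Row B is a plain Nim row of size 1, so its Grundy value is 1.
Grundy values for row C (subtraction set {1, 4, 6, 7}):
g(0) = mex{} = 0
g(1) = mex{0} = 1
g(2) = mex{1} = 0
g(3) = mex{0} = 1
g(4) = mex{0,1} = 2
g(5) = mex{1,2} = 0
g(6) = mex{0} = 1
g(7) = mex{0,1} = 2
g(8) = mex{0,1,2} = 3
g(9) = mex{0,1,3} = 2
g(10) = mex{1,2} = 0
So g(10) = 0.
The value of a disjunctive sum is the nim-sum of the parts.
Combined value = 3 ⊕ 1 ⊕ 0 = 2.

2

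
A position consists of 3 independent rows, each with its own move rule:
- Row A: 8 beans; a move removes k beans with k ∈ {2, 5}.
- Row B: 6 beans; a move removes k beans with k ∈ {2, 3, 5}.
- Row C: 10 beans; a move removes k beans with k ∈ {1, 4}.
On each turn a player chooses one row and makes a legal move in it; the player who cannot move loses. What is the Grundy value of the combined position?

3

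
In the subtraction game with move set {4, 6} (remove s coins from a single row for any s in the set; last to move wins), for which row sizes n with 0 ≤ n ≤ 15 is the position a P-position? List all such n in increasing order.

0, 1, 2, 3, 10, 11, 12, 13

Build the Grundy sequence with g(k) = mex{g(k−s) : s ∈ {4, 6}, s ≤ k}:
k:     0  1  2  3  4  5  6  7  8  9 10 11 12 13 14 15
g(k):  0  0  0  0  1  1  1  1  2  2  0  0  0  0  1  1
The P-positions (g = 0) in 0..15 are 0, 1, 2, 3, 10, 11, 12, 13.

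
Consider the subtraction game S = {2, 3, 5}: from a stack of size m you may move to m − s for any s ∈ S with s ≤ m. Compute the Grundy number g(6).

3

Build the Grundy sequence with g(k) = mex{g(k−s) : s ∈ {2, 3, 5}, s ≤ k}:
g(0) = mex{} = 0
g(1) = mex{} = 0
g(2) = mex{0} = 1
g(3) = mex{0} = 1
g(4) = mex{0,1} = 2
g(5) = mex{0,1} = 2
g(6) = mex{0,1,2} = 3
So g(6) = 3.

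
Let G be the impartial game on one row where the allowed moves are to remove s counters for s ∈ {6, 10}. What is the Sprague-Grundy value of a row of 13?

Compute g(0), g(1), … for moves {6, 10}:
k:     0  1  2  3  4  5  6  7  8  9 10 11 12 13
g(k):  0  0  0  0  0  0  1  1  1  1  1  1  2  2
So g(13) = 2.

2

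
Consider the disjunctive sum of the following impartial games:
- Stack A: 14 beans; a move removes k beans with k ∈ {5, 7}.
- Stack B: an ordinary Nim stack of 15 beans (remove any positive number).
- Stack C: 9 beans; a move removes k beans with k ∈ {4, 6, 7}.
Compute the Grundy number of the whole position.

13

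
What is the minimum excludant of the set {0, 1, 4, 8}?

2

The values 0, 1 are all present; 2 is the first non-negative integer missing from the set.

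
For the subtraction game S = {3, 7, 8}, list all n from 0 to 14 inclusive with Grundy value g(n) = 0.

0, 1, 2, 6, 11, 12

Compute g(0), g(1), … for moves {3, 7, 8}:
g(0) = mex{} = 0
g(1) = mex{} = 0
g(2) = mex{} = 0
g(3) = mex{0} = 1
g(4) = mex{0} = 1
g(5) = mex{0} = 1
g(6) = mex{1} = 0
g(7) = mex{0,1} = 2
g(8) = mex{0,1} = 2
g(9) = mex{0} = 1
g(10) = mex{0,1,2} = 3
g(11) = mex{1,2} = 0
g(12) = mex{1} = 0
g(13) = mex{0,1,3} = 2
g(14) = mex{0,2} = 1
The P-positions (g = 0) in 0..14 are 0, 1, 2, 6, 11, 12.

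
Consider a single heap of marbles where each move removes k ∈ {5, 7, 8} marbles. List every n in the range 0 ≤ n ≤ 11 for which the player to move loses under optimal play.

Compute g(0), g(1), … for moves {5, 7, 8}:
k:     0  1  2  3  4  5  6  7  8  9 10 11
g(k):  0  0  0  0  0  1  1  1  1  1  2  2
The P-positions (g = 0) in 0..11 are 0, 1, 2, 3, 4.

0, 1, 2, 3, 4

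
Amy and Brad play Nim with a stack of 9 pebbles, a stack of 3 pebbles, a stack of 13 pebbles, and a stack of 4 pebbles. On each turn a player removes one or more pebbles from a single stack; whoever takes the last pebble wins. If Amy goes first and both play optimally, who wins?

In binary:
  1001  (9)
  0011  (3)
  1101  (13)
  0100  (4)
  ----
  0011  (3)
The nim-sum is 3 ≠ 0, so this is an N-position: the player to move can win; Amy has a winning move.

Amy wins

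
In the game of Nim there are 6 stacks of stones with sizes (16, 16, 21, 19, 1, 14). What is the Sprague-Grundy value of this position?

9

Bitwise XOR of the heap sizes:
  10000  (16)
  10000  (16)
  10101  (21)
  10011  (19)
  00001  (1)
  01110  (14)
  -----
  01001  (9)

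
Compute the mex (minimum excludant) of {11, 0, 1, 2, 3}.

4

The values 0, 1, 2, 3 are all present; 4 is the first non-negative integer missing from the set.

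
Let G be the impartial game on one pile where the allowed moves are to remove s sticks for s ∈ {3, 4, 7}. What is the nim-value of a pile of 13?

Compute g(0), g(1), … for moves {3, 4, 7}:
k:     0  1  2  3  4  5  6  7  8  9 10 11 12 13
g(k):  0  0  0  1  1  1  2  2  2  3  0  0  0  1
So g(13) = 1.

1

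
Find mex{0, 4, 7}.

0 is in the set but 1 is not, so the mex is 1.

1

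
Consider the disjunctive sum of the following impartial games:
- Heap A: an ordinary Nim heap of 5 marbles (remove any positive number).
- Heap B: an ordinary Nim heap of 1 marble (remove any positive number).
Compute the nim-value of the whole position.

4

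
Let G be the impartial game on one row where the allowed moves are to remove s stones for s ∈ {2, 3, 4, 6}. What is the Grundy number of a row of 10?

Build the Grundy sequence with g(k) = mex{g(k−s) : s ∈ {2, 3, 4, 6}, s ≤ k}:
k:     0  1  2  3  4  5  6  7  8  9 10
g(k):  0  0  1  1  2  2  3  3  0  0  1
So g(10) = 1.

1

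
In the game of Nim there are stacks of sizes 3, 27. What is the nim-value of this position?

24

Compute the nim-sum pairwise:
3 ⊕ 27 = 24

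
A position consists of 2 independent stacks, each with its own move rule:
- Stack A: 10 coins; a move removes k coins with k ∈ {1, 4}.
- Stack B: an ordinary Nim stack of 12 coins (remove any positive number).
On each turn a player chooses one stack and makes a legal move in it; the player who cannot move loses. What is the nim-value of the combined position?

Grundy values for stack A (subtraction set {1, 4}):
k:     0  1  2  3  4  5  6  7  8  9 10
g(k):  0  1  0  1  2  0  1  0  1  2  0
So g(10) = 0.
Stack B is a plain Nim stack of size 12, so its Grundy value is 12.
The value of a disjunctive sum is the nim-sum of the parts.
Combined value = 0 ⊕ 12 = 12.

12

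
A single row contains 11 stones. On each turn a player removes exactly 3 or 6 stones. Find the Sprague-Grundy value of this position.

Grundy values for subtraction set {3, 6}:
k:     0  1  2  3  4  5  6  7  8  9 10 11
g(k):  0  0  0  1  1  1  2  2  2  0  0  0
So g(11) = 0.

0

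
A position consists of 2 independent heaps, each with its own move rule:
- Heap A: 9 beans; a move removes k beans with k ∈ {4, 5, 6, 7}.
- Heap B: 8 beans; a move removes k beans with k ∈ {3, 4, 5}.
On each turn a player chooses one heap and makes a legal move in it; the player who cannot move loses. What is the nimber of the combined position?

For heap A, compute g(0), g(1), … with moves {4, 5, 6, 7}:
g(0) = mex{} = 0
g(1) = mex{} = 0
g(2) = mex{} = 0
g(3) = mex{} = 0
g(4) = mex{0} = 1
g(5) = mex{0} = 1
g(6) = mex{0} = 1
g(7) = mex{0} = 1
g(8) = mex{0,1} = 2
g(9) = mex{0,1} = 2
So g(9) = 2.
Grundy values for heap B (subtraction set {3, 4, 5}):
k:     0  1  2  3  4  5  6  7  8
g(k):  0  0  0  1  1  1  2  2  0
So g(8) = 0.
The value of a disjunctive sum is the nim-sum of the parts.
Combined value = 2 ⊕ 0 = 2.

2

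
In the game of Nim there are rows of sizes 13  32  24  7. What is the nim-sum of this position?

50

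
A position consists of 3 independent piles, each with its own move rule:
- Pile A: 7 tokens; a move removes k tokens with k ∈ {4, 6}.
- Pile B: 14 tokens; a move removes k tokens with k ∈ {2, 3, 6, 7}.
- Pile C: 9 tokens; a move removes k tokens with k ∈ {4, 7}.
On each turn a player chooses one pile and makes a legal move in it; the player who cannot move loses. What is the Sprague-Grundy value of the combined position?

3

For pile A, compute g(0), g(1), … with moves {4, 6}:
k:     0  1  2  3  4  5  6  7
g(k):  0  0  0  0  1  1  1  1
So g(7) = 1.
For pile B, compute g(0), g(1), … with moves {2, 3, 6, 7}:
k:     0  1  2  3  4  5  6  7  8  9 10 11 12 13 14
g(k):  0  0  1  1  2  0  3  1  2  0  0  1  1  2  0
So g(14) = 0.
Grundy values for pile C (subtraction set {4, 7}):
g(0) = mex{} = 0
g(1) = mex{} = 0
g(2) = mex{} = 0
g(3) = mex{} = 0
g(4) = mex{0} = 1
g(5) = mex{0} = 1
g(6) = mex{0} = 1
g(7) = mex{0} = 1
g(8) = mex{0,1} = 2
g(9) = mex{0,1} = 2
So g(9) = 2.
By the Sprague-Grundy theorem, the Grundy value of a sum of independent games is the XOR of the component values.
Combined value = 1 ⊕ 0 ⊕ 2 = 3.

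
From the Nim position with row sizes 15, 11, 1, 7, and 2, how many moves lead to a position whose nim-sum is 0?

0

Bitwise XOR of the heap sizes:
  1111  (15)
  1011  (11)
  0001  (1)
  0111  (7)
  0010  (2)
  ----
  0000  (0)
The nim-sum is already 0, so every move leaves a nonzero nim-sum — there are no winning moves.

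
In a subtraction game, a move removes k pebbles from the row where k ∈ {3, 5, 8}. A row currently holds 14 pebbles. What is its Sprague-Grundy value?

1

Compute g(0), g(1), … for moves {3, 5, 8}:
k:     0  1  2  3  4  5  6  7  8  9 10 11 12 13 14
g(k):  0  0  0  1  1  1  2  2  2  3  3  0  0  0  1
So g(14) = 1.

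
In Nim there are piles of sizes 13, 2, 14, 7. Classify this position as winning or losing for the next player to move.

Winning position

Compute the nim-sum pairwise:
13 ^ 2 = 15
15 ^ 14 = 1
1 ^ 7 = 6
The nim-sum is 6 ≠ 0, so this is an N-position: the player to move can win.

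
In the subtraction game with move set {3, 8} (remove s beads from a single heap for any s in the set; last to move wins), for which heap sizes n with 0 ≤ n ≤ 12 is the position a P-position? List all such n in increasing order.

0, 1, 2, 6, 7, 11, 12

Grundy values for subtraction set {3, 8}:
k:     0  1  2  3  4  5  6  7  8  9 10 11 12
g(k):  0  0  0  1  1  1  0  0  2  1  1  0  0
The P-positions (g = 0) in 0..12 are 0, 1, 2, 6, 7, 11, 12.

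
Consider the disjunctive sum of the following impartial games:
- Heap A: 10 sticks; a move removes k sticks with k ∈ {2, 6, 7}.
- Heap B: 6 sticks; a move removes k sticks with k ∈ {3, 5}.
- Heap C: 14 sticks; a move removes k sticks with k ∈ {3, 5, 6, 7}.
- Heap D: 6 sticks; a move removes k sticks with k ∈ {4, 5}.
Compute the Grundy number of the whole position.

1

Build the Grundy sequence for heap A with g(k) = mex{g(k−s) : s ∈ {2, 6, 7}, s ≤ k}:
k:     0  1  2  3  4  5  6  7  8  9 10
g(k):  0  0  1  1  0  0  1  1  2  0  3
So g(10) = 3.
For heap B, compute g(0), g(1), … with moves {3, 5}:
g(0) = mex{} = 0
g(1) = mex{} = 0
g(2) = mex{} = 0
g(3) = mex{0} = 1
g(4) = mex{0} = 1
g(5) = mex{0} = 1
g(6) = mex{0,1} = 2
So g(6) = 2.
For heap C, compute g(0), g(1), … with moves {3, 5, 6, 7}:
k:     0  1  2  3  4  5  6  7  8  9 10 11 12 13 14
g(k):  0  0  0  1  1  1  2  2  2  3  0  0  0  1  1
So g(14) = 1.
Grundy values for heap D (subtraction set {4, 5}):
k:     0  1  2  3  4  5  6
g(k):  0  0  0  0  1  1  1
So g(6) = 1.
By the Sprague-Grundy theorem, the Grundy value of a sum of independent games is the XOR of the component values.
Combined value = 3 XOR 2 XOR 1 XOR 1 = 1.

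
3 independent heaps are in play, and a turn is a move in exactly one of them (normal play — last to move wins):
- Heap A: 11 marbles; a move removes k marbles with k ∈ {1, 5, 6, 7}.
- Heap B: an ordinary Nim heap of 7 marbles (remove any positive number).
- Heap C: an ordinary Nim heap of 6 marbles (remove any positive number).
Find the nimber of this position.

Build the Grundy sequence for heap A with g(k) = mex{g(k−s) : s ∈ {1, 5, 6, 7}, s ≤ k}:
g(0) = mex{} = 0
g(1) = mex{0} = 1
g(2) = mex{1} = 0
g(3) = mex{0} = 1
g(4) = mex{1} = 0
g(5) = mex{0} = 1
g(6) = mex{0,1} = 2
g(7) = mex{0,1,2} = 3
g(8) = mex{0,1,3} = 2
g(9) = mex{0,1,2} = 3
g(10) = mex{0,1,3} = 2
g(11) = mex{0,1,2} = 3
So g(11) = 3.
Heap B is a plain Nim heap of size 7, so its Grundy value is 7.
Heap C is a plain Nim heap of size 6, so its Grundy value is 6.
The value of a disjunctive sum is the nim-sum of the parts.
Combined value = 3 ⊕ 7 ⊕ 6 = 2.

2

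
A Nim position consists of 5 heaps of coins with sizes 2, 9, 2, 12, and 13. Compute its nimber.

8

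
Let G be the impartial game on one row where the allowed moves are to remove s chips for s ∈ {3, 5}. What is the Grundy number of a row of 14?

Compute g(0), g(1), … for moves {3, 5}:
g(0) = mex{} = 0
g(1) = mex{} = 0
g(2) = mex{} = 0
g(3) = mex{0} = 1
g(4) = mex{0} = 1
g(5) = mex{0} = 1
g(6) = mex{0,1} = 2
g(7) = mex{0,1} = 2
g(8) = mex{1} = 0
g(9) = mex{1,2} = 0
g(10) = mex{1,2} = 0
g(11) = mex{0,2} = 1
g(12) = mex{0,2} = 1
g(13) = mex{0} = 1
g(14) = mex{0,1} = 2
So g(14) = 2.

2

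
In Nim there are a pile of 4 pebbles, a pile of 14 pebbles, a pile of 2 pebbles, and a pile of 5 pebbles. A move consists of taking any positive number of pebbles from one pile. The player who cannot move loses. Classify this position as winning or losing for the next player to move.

Winning position

Compute the nim-sum pairwise:
4 XOR 14 = 10
10 XOR 2 = 8
8 XOR 5 = 13
The nim-sum is 13 ≠ 0, so this is an N-position: the player to move can win.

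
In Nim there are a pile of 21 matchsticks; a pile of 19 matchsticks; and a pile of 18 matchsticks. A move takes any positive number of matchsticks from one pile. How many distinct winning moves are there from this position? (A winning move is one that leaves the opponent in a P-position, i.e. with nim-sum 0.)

3

Compute the nim-sum pairwise:
21 ^ 19 = 6
6 ^ 18 = 20
The overall nim-sum is X = 20. A pile of size p has a winning move iff p XOR X < p (reduce it to p XOR X).
  21: 21 XOR 20 = 1 < 21 — winning move (to 1).
  19: 19 XOR 20 = 7 < 19 — winning move (to 7).
  18: 18 XOR 20 = 6 < 18 — winning move (to 6).
That gives 3 winning moves.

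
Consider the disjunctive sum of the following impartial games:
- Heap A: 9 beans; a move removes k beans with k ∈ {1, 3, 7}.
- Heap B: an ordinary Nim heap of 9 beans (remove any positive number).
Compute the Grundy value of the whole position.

8

Build the Grundy sequence for heap A with g(k) = mex{g(k−s) : s ∈ {1, 3, 7}, s ≤ k}:
k:     0  1  2  3  4  5  6  7  8  9
g(k):  0  1  0  1  0  1  0  1  0  1
So g(9) = 1.
Heap B is a plain Nim heap of size 9, so its Grundy value is 9.
By the Sprague-Grundy theorem, the Grundy value of a sum of independent games is the XOR of the component values.
Combined value = 1 XOR 9 = 8.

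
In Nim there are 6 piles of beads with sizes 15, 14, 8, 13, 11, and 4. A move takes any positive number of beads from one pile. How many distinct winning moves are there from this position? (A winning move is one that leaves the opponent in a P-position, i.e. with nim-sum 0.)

5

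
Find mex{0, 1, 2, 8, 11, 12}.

The values 0, 1, 2 are all present; 3 is the first non-negative integer missing from the set.

3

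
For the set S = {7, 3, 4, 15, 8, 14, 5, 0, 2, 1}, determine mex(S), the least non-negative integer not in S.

6

The values 0, 1, 2, 3, 4, 5 are all present; 6 is the first non-negative integer missing from the set.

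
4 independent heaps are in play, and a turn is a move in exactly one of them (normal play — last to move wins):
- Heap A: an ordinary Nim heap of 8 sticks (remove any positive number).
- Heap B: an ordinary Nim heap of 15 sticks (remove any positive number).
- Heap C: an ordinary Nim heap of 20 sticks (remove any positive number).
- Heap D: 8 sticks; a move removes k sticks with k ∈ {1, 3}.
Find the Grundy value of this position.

19

Heap A is a plain Nim heap of size 8, so its Grundy value is 8.
Heap B is a plain Nim heap of size 15, so its Grundy value is 15.
Heap C is a plain Nim heap of size 20, so its Grundy value is 20.
For heap D, compute g(0), g(1), … with moves {1, 3}:
g(0) = mex{} = 0
g(1) = mex{0} = 1
g(2) = mex{1} = 0
g(3) = mex{0} = 1
g(4) = mex{1} = 0
g(5) = mex{0} = 1
g(6) = mex{1} = 0
g(7) = mex{0} = 1
g(8) = mex{1} = 0
So g(8) = 0.
By the Sprague-Grundy theorem, the Grundy value of a sum of independent games is the XOR of the component values.
Combined value = 8 ⊕ 15 ⊕ 20 ⊕ 0 = 19.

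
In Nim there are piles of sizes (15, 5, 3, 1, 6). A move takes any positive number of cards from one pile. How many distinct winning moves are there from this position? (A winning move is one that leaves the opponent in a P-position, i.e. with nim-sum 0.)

1

Compute the nim-sum pairwise:
15 XOR 5 = 10
10 XOR 3 = 9
9 XOR 1 = 8
8 XOR 6 = 14
The overall nim-sum is X = 14. A pile of size p has a winning move iff p XOR X < p (reduce it to p XOR X).
  15: 15 XOR 14 = 1 < 15 — winning move (to 1).
  5: 5 XOR 14 = 11 ≥ 5 — no move.
  3: 3 XOR 14 = 13 ≥ 3 — no move.
  1: 1 XOR 14 = 15 ≥ 1 — no move.
  6: 6 XOR 14 = 8 ≥ 6 — no move.
That gives 1 winning move.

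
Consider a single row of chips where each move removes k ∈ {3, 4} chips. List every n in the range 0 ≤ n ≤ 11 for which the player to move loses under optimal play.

Compute g(0), g(1), … for moves {3, 4}:
k:     0  1  2  3  4  5  6  7  8  9 10 11
g(k):  0  0  0  1  1  1  2  0  0  0  1  1
The P-positions (g = 0) in 0..11 are 0, 1, 2, 7, 8, 9.

0, 1, 2, 7, 8, 9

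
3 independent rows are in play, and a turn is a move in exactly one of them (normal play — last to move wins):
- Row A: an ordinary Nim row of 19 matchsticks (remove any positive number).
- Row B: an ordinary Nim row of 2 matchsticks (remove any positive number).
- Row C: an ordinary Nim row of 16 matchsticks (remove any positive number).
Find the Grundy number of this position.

Row A is a plain Nim row of size 19, so its Grundy value is 19.
Row B is a plain Nim row of size 2, so its Grundy value is 2.
Row C is a plain Nim row of size 16, so its Grundy value is 16.
By the Sprague-Grundy theorem, the Grundy value of a sum of independent games is the XOR of the component values.
Combined value = 19 XOR 2 XOR 16 = 1.

1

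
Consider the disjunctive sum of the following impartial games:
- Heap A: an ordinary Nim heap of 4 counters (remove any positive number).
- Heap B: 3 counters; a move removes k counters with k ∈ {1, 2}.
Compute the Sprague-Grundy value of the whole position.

Heap A is a plain Nim heap of size 4, so its Grundy value is 4.
Build the Grundy sequence for heap B with g(k) = mex{g(k−s) : s ∈ {1, 2}, s ≤ k}:
k:     0  1  2  3
g(k):  0  1  2  0
So g(3) = 0.
By the Sprague-Grundy theorem, the Grundy value of a sum of independent games is the XOR of the component values.
Combined value = 4 ⊕ 0 = 4.

4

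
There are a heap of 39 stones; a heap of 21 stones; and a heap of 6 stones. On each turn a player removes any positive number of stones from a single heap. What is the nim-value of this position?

52

Write each in binary and XOR column by column:
  100111  (39)
  010101  (21)
  000110  (6)
  ------
  110100  (52)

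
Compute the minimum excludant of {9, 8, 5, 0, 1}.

The values 0, 1 are all present; 2 is the first non-negative integer missing from the set.

2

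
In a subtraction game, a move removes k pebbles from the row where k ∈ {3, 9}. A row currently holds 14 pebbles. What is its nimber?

Build the Grundy sequence with g(k) = mex{g(k−s) : s ∈ {3, 9}, s ≤ k}:
k:     0  1  2  3  4  5  6  7  8  9 10 11 12 13 14
g(k):  0  0  0  1  1  1  0  0  0  1  1  1  0  0  0
So g(14) = 0.

0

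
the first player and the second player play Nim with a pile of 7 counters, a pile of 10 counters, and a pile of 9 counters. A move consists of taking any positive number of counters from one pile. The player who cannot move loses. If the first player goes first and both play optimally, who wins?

Compute the nim-sum pairwise:
7 XOR 10 = 13
13 XOR 9 = 4
The nim-sum is 4 ≠ 0, so this is an N-position: the player to move can win; the first player has a winning move.

the first player wins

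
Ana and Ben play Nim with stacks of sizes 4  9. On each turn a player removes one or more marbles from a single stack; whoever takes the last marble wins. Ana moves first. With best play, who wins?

Ana wins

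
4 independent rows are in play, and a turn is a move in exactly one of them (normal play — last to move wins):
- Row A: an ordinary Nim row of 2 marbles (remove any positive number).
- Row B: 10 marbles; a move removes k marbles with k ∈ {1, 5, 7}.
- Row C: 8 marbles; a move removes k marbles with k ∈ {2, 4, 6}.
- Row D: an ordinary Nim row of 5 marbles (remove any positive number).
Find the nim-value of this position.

7

Row A is a plain Nim row of size 2, so its Grundy value is 2.
For row B, compute g(0), g(1), … with moves {1, 5, 7}:
k:     0  1  2  3  4  5  6  7  8  9 10
g(k):  0  1  0  1  0  1  0  1  0  1  0
So g(10) = 0.
Build the Grundy sequence for row C with g(k) = mex{g(k−s) : s ∈ {2, 4, 6}, s ≤ k}:
k:     0  1  2  3  4  5  6  7  8
g(k):  0  0  1  1  2  2  3  3  0
So g(8) = 0.
Row D is a plain Nim row of size 5, so its Grundy value is 5.
By the Sprague-Grundy theorem, the Grundy value of a sum of independent games is the XOR of the component values.
Combined value = 2 ⊕ 0 ⊕ 0 ⊕ 5 = 7.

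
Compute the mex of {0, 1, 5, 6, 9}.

2

The values 0, 1 are all present; 2 is the first non-negative integer missing from the set.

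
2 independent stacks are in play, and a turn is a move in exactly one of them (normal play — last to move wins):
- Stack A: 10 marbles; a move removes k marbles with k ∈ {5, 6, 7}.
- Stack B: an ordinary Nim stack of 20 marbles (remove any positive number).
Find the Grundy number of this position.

For stack A, compute g(0), g(1), … with moves {5, 6, 7}:
g(0) = mex{} = 0
g(1) = mex{} = 0
g(2) = mex{} = 0
g(3) = mex{} = 0
g(4) = mex{} = 0
g(5) = mex{0} = 1
g(6) = mex{0} = 1
g(7) = mex{0} = 1
g(8) = mex{0} = 1
g(9) = mex{0} = 1
g(10) = mex{0,1} = 2
So g(10) = 2.
Stack B is a plain Nim stack of size 20, so its Grundy value is 20.
By the Sprague-Grundy theorem, the Grundy value of a sum of independent games is the XOR of the component values.
Combined value = 2 ⊕ 20 = 22.

22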